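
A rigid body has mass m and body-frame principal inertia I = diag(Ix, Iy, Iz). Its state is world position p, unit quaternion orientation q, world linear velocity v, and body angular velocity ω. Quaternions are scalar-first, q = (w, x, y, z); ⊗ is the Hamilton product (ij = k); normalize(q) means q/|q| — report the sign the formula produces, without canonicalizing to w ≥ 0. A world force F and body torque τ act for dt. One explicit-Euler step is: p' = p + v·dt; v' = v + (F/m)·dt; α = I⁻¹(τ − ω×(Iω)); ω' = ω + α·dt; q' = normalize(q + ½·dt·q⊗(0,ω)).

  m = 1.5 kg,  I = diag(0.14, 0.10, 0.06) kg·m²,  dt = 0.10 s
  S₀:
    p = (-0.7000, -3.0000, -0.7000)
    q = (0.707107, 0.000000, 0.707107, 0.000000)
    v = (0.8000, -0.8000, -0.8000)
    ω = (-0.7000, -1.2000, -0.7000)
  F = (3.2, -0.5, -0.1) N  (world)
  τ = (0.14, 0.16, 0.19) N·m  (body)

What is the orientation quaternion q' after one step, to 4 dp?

q' = (0.7473, -0.0493, 0.6627, 0.0000)

Hamilton product q⊗(0,ω) = (0.8485284, -0.9899498, -0.8485284, 0.0000000)
updated quaternion q' = (0.7473, -0.0493, 0.6627, 0.0000)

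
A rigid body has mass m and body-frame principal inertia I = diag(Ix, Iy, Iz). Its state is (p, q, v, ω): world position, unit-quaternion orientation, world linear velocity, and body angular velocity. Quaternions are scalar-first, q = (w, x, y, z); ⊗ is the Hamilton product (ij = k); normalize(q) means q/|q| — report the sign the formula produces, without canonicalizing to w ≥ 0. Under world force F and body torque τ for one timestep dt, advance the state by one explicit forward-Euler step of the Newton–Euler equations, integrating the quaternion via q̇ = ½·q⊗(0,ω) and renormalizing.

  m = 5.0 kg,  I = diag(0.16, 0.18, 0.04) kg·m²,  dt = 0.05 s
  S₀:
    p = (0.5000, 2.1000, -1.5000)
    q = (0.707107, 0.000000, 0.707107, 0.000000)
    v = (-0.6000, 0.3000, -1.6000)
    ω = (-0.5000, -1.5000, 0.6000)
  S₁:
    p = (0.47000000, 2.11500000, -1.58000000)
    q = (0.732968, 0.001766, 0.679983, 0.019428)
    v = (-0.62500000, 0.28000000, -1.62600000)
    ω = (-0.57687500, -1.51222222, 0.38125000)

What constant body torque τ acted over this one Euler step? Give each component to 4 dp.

τ = (-0.1200, -0.0800, -0.1600)

rate change Δω = (-0.07687500, -0.01222222, -0.21875000)
applied torque τ = (-0.1200, -0.0800, -0.1600)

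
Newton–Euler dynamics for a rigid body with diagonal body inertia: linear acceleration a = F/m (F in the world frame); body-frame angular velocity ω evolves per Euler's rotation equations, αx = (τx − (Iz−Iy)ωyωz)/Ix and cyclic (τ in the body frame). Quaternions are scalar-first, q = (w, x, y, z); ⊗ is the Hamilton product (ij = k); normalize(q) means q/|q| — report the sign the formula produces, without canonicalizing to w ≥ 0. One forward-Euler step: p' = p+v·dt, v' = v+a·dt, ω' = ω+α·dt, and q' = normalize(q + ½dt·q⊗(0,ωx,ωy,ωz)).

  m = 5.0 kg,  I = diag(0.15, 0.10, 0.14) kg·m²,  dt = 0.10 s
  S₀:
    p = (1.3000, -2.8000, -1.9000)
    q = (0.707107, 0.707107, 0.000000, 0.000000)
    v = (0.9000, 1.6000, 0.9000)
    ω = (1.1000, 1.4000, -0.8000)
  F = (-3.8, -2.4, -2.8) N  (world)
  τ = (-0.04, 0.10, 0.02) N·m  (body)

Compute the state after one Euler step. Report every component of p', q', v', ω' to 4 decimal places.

gyro term ω×Iω = (-0.0448, -0.0088, -0.0770)
α = I⁻¹(τ − ω×Iω) = (0.0320, 1.0880, 0.6929)
ω' = ω + α·dt = (1.1032, 1.5088, -0.7307)
q⊗(0,ω) = (-0.7778177, 0.7778177, 1.5556354, 0.4242642)
updated quaternion q' = (0.6651, 0.7425, 0.0774, 0.0211)
linear accel F/m = (-0.7600, -0.4800, -0.5600)
p' = p + v·dt = (1.3900, -2.6400, -1.8100)
v + (F/m)dt = (0.8240, 1.5520, 0.8440)

p' = (1.3900, -2.6400, -1.8100)
q' = (0.6651, 0.7425, 0.0774, 0.0211)
v' = (0.8240, 1.5520, 0.8440)
ω' = (1.1032, 1.5088, -0.7307)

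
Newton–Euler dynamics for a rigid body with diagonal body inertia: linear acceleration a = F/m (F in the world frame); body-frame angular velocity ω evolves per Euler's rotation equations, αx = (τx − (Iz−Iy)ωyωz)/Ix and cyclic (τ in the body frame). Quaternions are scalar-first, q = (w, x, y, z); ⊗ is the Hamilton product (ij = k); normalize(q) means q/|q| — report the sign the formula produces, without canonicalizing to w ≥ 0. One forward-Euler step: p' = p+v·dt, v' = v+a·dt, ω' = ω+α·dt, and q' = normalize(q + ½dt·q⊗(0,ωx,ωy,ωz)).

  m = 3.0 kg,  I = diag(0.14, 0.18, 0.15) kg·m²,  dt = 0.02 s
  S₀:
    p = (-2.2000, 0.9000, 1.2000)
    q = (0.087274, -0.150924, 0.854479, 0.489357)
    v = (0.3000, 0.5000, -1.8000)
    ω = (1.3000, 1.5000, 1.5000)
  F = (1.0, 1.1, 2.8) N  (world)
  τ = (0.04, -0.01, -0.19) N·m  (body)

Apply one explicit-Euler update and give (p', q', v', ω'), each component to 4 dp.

ω×(Iω) gyroscopic = (-0.0675, -0.0195, 0.0780)
angular accel α = (0.7679, 0.0528, -1.7867)
ω' = ω + α·dt = (1.3154, 1.5011, 1.4643)
q⊗(0,ω) = (-1.8195528, 0.6611392, 0.9934611, -1.2062977)
q' = normalize(q + ½dt·q⊗(0,ω)) = (0.0691, -0.1443, 0.8641, 0.4771)
a = F/m = (0.3333, 0.3667, 0.9333)
p + v·dt = (-2.1940, 0.9100, 1.1640)
new velocity v' = (0.3067, 0.5073, -1.7813)

p' = (-2.1940, 0.9100, 1.1640)
q' = (0.0691, -0.1443, 0.8641, 0.4771)
v' = (0.3067, 0.5073, -1.7813)
ω' = (1.3154, 1.5011, 1.4643)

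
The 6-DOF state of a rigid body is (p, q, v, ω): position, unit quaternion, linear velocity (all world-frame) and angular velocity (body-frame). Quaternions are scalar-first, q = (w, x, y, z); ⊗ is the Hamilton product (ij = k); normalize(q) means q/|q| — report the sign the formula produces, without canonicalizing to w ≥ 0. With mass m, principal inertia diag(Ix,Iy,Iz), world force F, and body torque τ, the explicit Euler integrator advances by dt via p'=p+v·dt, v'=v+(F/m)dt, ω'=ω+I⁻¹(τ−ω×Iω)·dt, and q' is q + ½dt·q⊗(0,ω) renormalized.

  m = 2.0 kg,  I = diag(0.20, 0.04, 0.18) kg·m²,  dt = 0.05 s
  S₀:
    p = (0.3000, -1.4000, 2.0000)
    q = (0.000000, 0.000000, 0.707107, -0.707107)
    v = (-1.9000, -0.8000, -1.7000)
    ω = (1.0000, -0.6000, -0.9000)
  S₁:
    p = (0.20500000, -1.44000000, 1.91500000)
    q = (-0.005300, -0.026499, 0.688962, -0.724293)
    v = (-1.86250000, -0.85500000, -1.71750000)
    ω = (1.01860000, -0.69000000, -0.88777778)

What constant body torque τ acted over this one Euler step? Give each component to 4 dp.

rate change Δω = (0.01860000, -0.09000000, 0.01222222)
I·α + gyro = (0.1500, -0.0900, 0.1400)

τ = (0.1500, -0.0900, 0.1400)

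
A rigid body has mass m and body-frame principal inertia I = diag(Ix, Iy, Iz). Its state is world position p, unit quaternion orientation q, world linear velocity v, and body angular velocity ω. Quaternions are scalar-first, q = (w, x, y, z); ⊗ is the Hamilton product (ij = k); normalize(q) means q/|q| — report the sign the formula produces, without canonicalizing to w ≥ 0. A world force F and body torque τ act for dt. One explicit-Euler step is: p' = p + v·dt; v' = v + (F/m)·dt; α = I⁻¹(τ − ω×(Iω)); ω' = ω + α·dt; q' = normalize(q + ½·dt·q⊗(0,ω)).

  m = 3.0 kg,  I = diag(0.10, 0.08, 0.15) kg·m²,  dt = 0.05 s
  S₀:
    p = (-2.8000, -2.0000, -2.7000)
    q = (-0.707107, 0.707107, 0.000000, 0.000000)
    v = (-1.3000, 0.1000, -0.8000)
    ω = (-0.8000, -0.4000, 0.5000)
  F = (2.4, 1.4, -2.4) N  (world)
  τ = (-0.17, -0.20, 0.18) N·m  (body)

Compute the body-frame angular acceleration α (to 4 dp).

precession coupling ω×(Iω) = (-0.0140, 0.0200, -0.0064)
(τ − ω×Iω)/I = (-1.5600, -2.7500, 1.2427)

α = (-1.5600, -2.7500, 1.2427)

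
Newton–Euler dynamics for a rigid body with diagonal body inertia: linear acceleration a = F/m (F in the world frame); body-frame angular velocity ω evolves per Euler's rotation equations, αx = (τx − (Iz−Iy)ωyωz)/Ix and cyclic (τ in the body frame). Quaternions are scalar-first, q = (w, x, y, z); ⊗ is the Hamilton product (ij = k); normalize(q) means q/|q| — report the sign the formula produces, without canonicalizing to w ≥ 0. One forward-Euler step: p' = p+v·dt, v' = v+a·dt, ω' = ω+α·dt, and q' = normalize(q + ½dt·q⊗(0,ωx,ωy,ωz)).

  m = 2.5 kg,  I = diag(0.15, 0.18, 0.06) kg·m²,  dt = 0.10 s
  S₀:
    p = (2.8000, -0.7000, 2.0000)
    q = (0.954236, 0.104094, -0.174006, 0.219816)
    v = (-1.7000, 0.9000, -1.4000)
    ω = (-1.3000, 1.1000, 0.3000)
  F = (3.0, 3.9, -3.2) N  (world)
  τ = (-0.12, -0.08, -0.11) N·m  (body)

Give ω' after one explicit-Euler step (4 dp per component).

ω×(Iω) gyroscopic = (-0.0396, -0.0351, -0.0429)
(τ − ω×Iω)/I = (-0.5360, -0.2494, -1.1183)
new body rate ω' = (-1.3536, 1.0751, 0.1882)

ω' = (-1.3536, 1.0751, 0.1882)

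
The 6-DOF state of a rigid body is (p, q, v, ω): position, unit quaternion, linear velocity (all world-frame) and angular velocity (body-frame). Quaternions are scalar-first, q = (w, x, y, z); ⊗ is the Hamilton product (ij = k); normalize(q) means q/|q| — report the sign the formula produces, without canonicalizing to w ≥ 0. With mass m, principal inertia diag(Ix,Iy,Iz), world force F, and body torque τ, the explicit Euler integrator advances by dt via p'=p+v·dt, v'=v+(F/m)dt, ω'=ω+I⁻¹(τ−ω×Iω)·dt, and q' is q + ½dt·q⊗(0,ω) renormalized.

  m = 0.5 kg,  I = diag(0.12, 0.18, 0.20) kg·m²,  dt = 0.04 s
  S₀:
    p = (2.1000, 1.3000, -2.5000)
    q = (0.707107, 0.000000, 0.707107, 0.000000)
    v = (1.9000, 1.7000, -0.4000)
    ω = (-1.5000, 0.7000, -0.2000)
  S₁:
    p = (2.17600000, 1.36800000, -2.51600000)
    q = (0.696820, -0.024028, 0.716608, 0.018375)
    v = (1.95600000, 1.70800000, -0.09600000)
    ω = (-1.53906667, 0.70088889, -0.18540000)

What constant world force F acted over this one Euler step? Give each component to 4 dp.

F = (0.7000, 0.1000, 3.8000)

velocity change Δv = (0.05600000, 0.00800000, 0.30400000)
m·(v₁−v₀)/dt = (0.7000, 0.1000, 3.8000)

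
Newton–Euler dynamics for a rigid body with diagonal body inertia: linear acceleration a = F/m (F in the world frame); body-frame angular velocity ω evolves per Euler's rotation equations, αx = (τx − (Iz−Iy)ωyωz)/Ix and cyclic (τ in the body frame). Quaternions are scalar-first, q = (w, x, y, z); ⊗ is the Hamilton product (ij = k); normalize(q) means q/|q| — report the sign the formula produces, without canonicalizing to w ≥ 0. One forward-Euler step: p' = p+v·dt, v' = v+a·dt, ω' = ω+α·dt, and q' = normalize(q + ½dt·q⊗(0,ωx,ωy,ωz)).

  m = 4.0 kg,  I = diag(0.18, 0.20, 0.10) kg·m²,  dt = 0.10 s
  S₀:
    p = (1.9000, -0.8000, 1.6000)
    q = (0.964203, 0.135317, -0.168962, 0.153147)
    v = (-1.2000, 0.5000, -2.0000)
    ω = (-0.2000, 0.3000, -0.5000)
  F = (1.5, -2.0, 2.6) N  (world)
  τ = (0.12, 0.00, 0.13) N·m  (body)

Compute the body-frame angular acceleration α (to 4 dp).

α = (0.5833, -0.0400, 1.3120)

precession coupling ω×(Iω) = (0.0150, 0.0080, -0.0012)
(τ − ω×Iω)/I = (0.5833, -0.0400, 1.3120)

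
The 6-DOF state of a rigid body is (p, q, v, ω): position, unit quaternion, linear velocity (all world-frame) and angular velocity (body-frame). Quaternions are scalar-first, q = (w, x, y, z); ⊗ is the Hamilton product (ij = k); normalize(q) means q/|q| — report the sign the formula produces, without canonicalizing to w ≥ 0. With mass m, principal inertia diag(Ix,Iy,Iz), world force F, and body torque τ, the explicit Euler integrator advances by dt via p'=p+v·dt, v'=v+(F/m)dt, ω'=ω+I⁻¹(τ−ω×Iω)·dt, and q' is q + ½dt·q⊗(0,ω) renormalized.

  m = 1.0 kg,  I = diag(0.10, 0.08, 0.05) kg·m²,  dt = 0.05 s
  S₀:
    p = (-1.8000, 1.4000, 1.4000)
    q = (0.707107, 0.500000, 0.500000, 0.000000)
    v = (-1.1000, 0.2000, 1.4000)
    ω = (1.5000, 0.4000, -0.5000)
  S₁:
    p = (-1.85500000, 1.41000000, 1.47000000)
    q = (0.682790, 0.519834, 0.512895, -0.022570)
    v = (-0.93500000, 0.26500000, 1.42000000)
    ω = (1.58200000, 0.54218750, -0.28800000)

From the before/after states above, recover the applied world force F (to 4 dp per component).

Δv = v₁−v₀ = (0.16500000, 0.06500000, 0.02000000)
applied force F = (3.3000, 1.3000, 0.4000)

F = (3.3000, 1.3000, 0.4000)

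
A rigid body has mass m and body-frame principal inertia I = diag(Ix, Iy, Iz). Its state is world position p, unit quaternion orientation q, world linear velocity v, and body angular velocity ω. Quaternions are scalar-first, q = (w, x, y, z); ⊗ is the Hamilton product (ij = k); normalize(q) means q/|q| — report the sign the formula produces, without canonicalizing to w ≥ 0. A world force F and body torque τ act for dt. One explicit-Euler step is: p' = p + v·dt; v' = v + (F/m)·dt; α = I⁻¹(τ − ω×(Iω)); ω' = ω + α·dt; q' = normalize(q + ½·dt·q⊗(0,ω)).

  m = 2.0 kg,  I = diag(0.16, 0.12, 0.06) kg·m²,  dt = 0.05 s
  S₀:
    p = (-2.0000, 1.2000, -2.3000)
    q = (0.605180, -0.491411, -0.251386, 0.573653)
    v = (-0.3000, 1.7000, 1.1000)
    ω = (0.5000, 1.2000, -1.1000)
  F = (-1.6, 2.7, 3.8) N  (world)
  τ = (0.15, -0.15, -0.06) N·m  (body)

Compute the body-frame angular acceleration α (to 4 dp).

precession coupling ω×(Iω) = (0.0792, -0.0550, -0.0240)
angular accel α = (0.4425, -0.7917, -0.6000)

α = (0.4425, -0.7917, -0.6000)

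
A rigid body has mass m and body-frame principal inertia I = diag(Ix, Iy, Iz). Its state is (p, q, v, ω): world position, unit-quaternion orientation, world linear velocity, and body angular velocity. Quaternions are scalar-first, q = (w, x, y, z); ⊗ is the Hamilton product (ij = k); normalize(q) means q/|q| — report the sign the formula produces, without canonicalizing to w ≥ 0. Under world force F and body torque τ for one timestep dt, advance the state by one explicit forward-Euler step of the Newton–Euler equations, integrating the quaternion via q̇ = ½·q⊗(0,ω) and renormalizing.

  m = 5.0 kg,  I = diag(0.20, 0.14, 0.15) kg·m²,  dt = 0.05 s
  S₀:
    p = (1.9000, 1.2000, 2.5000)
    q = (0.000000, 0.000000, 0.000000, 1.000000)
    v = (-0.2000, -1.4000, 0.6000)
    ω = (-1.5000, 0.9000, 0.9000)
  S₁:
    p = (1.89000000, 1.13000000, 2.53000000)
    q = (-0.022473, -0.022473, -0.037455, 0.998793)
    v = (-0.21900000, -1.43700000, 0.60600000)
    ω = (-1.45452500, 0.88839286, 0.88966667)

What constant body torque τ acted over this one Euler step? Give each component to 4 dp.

Δω = ω₁−ω₀ = (0.04547500, -0.01160714, -0.01033333)
precession coupling = (0.0081, -0.0675, 0.0810)
I·α + gyro = (0.1900, -0.1000, 0.0500)

τ = (0.1900, -0.1000, 0.0500)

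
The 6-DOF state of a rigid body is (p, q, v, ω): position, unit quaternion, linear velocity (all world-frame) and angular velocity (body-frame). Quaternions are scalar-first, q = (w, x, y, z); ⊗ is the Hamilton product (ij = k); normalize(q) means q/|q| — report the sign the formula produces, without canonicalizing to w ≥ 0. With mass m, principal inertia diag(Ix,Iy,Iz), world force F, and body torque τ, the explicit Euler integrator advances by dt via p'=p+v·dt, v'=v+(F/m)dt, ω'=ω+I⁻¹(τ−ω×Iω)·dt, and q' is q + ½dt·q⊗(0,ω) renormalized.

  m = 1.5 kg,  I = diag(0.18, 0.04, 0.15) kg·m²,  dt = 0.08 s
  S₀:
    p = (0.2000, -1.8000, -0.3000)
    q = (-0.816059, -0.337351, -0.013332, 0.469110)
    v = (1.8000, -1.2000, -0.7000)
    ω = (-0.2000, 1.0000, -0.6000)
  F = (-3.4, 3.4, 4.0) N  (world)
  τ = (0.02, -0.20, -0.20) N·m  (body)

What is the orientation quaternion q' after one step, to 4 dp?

q⊗(0,ω) = (0.2273278, -0.2978990, -1.1122916, 0.1496180)
q + ½dt·q⊗(0,ω), renormalized = (-0.8061, -0.3489, -0.0578, 0.4746)

q' = (-0.8061, -0.3489, -0.0578, 0.4746)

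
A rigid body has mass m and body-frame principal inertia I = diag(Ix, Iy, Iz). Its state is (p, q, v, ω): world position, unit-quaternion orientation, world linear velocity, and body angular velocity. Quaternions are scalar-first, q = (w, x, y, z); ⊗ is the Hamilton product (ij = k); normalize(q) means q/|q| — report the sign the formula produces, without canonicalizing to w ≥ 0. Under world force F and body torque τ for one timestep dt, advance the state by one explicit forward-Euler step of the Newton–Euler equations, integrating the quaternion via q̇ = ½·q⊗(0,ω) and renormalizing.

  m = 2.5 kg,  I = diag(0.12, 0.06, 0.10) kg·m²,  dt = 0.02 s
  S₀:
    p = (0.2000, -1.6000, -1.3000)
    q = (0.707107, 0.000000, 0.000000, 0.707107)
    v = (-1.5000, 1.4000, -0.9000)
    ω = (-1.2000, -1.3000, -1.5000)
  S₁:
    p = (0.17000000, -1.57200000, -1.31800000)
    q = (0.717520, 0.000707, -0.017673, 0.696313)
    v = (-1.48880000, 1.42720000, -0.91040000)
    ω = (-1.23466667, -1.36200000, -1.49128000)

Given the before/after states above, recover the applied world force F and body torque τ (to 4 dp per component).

F = (1.4000, 3.4000, -1.3000)
τ = (-0.1300, -0.1500, -0.0500)

v₁ − v₀ = (0.01120000, 0.02720000, -0.01040000)
F = m·Δv/dt = (1.4000, 3.4000, -1.3000)
ω₁ − ω₀ = (-0.03466667, -0.06200000, 0.00872000)
I·α + gyro = (-0.1300, -0.1500, -0.0500)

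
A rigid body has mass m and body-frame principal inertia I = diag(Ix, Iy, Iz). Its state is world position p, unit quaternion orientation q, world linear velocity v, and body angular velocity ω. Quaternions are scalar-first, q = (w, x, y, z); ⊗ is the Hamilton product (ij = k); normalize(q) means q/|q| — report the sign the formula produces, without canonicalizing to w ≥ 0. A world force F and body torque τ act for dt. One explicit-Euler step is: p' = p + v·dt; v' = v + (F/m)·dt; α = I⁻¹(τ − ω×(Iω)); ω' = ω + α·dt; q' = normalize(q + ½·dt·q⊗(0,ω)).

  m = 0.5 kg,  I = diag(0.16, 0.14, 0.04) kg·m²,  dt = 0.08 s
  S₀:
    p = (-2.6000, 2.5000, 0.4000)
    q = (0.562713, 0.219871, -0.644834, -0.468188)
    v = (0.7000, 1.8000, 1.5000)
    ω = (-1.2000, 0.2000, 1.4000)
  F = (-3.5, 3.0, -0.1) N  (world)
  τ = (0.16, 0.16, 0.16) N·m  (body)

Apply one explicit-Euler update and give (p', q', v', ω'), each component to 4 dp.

precession coupling ω×(Iω) = (-0.0280, -0.2016, 0.0048)
(τ − ω×Iω)/I = (1.1750, 2.5829, 3.8800)
new body rate ω' = (-1.1060, 0.4066, 1.7104)
q⊗(0,ω) = (1.0482752, -1.4843856, 0.3665488, 0.0579716)
updated quaternion q' = (0.6030, 0.1601, -0.6284, -0.4646)
new position p' = (-2.5440, 2.6440, 0.5200)
v' = v + a·dt = (0.1400, 2.2800, 1.4840)

p' = (-2.5440, 2.6440, 0.5200)
q' = (0.6030, 0.1601, -0.6284, -0.4646)
v' = (0.1400, 2.2800, 1.4840)
ω' = (-1.1060, 0.4066, 1.7104)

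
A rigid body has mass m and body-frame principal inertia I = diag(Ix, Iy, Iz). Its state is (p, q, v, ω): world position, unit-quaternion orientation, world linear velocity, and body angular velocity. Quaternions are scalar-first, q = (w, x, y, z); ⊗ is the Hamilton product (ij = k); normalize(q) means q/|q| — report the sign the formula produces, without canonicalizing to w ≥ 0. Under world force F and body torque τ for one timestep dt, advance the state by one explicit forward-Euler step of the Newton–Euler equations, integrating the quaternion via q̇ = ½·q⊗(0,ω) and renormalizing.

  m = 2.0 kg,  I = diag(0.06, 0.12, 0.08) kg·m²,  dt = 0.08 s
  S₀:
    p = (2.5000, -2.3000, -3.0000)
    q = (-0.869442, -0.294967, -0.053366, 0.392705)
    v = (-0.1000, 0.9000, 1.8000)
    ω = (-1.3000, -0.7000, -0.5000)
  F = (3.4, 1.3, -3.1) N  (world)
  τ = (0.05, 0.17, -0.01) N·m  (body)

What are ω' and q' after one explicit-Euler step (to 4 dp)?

ω' = (-1.2147, -0.5780, -0.5646)
q' = (-0.8767, -0.2372, -0.0552, 0.4148)

ω×(Iω) gyroscopic = (-0.0140, -0.0130, 0.0546)
angular accel α = (1.0667, 1.5250, -0.8075)
ω' = ω + α·dt = (-1.2147, -0.5780, -0.5646)
q⊗(0,ω) = (-0.2244608, 1.4318511, -0.0493906, 0.5718221)
q' = normalize(q + ½dt·q⊗(0,ω)) = (-0.8767, -0.2372, -0.0552, 0.4148)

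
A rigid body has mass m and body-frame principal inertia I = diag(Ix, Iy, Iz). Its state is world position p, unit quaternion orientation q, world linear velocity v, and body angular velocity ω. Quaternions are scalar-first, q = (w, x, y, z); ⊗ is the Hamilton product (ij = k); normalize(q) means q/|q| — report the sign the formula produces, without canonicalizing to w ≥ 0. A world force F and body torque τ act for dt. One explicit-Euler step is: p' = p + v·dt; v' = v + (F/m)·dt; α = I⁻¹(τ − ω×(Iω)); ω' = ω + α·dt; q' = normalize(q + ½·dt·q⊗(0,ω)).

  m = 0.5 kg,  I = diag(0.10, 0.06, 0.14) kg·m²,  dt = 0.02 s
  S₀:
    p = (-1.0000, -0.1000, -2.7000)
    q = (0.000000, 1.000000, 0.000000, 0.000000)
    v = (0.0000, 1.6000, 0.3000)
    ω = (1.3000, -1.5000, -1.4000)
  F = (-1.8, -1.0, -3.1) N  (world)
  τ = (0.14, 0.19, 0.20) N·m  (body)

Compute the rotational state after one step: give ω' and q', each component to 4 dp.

gyro term ω×Iω = (0.1680, 0.0728, 0.0780)
angular accel α = (-0.2800, 1.9533, 0.8714)
ω' = ω + α·dt = (1.2944, -1.4609, -1.3826)
2q̇ = q⊗(0,ω) = (-1.3000000, 0.0000000, 1.4000000, -1.5000000)
q' = normalize(q + ½dt·q⊗(0,ω)) = (-0.0130, 0.9997, 0.0140, -0.0150)

ω' = (1.2944, -1.4609, -1.3826)
q' = (-0.0130, 0.9997, 0.0140, -0.0150)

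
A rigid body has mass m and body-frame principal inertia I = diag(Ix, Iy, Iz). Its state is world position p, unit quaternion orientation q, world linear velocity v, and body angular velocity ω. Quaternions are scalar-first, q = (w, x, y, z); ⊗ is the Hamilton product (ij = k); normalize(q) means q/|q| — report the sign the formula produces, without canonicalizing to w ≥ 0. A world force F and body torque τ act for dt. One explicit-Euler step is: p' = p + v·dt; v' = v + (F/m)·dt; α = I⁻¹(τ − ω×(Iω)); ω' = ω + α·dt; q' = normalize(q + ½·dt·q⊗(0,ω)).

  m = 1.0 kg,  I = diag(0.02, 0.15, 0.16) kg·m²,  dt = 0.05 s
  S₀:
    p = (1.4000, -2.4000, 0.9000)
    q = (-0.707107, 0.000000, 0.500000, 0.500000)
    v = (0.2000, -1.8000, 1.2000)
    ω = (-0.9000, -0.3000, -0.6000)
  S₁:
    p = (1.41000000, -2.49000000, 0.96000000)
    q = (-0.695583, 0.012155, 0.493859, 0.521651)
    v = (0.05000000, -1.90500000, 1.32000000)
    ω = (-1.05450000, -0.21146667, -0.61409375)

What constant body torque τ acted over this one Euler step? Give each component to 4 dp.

τ = (-0.0600, 0.1900, -0.0100)

rate change Δω = (-0.15450000, 0.08853333, -0.01409375)
ω₀×(Iω₀) = (0.0018, -0.0756, 0.0351)
τ = I·(Δω/dt) + ω₀×(Iω₀) = (-0.0600, 0.1900, -0.0100)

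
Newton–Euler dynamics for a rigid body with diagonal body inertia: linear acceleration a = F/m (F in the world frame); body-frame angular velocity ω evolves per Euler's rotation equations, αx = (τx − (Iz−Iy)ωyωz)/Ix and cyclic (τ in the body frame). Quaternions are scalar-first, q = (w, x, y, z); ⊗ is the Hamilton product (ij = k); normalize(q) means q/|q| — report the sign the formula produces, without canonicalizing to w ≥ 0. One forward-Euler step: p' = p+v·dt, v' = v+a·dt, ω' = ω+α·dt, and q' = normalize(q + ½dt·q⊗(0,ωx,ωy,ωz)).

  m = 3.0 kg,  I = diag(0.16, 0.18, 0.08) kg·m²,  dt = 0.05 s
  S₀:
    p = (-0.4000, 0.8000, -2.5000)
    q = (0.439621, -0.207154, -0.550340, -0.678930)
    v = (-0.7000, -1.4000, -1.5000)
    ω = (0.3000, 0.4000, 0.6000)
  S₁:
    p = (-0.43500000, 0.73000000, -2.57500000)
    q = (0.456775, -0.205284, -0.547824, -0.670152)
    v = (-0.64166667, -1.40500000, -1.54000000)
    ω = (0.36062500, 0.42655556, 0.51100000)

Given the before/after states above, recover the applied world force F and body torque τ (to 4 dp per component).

rate change Δω = (0.06062500, 0.02655556, -0.08900000)
I·α + gyro = (0.1700, 0.1100, -0.1400)
v₁ − v₀ = (0.05833333, -0.00500000, -0.04000000)
F = m·Δv/dt = (3.5000, -0.3000, -2.4000)

F = (3.5000, -0.3000, -2.4000)
τ = (0.1700, 0.1100, -0.1400)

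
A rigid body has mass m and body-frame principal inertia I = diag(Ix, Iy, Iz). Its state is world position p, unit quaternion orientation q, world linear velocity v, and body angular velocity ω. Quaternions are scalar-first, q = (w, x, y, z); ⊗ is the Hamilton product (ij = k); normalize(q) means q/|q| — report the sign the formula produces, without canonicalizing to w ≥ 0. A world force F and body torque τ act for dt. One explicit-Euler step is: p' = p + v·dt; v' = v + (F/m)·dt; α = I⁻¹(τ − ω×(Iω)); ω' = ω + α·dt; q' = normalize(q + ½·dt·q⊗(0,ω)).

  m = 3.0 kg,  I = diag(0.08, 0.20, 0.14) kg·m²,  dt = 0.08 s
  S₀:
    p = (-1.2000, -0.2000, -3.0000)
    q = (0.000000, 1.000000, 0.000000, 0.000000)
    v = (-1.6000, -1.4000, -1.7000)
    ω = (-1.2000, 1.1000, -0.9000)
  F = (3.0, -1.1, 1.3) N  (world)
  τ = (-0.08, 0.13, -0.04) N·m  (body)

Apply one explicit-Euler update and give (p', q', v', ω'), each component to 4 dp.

p' = (-1.3280, -0.3120, -3.1360)
q' = (0.0479, 0.9972, 0.0359, 0.0439)
v' = (-1.5200, -1.4293, -1.6653)
ω' = (-1.3394, 1.1779, -0.8323)

linear accel F/m = (1.0000, -0.3667, 0.4333)
p' = p + v·dt = (-1.3280, -0.3120, -3.1360)
v + (F/m)dt = (-1.5200, -1.4293, -1.6653)
gyro term ω×Iω = (0.0594, -0.0648, -0.1584)
angular accel α = (-1.7425, 0.9740, 0.8457)
ω' = ω + α·dt = (-1.3394, 1.1779, -0.8323)
2q̇ = q⊗(0,ω) = (1.2000000, 0.0000000, 0.9000000, 1.1000000)
updated quaternion q' = (0.0479, 0.9972, 0.0359, 0.0439)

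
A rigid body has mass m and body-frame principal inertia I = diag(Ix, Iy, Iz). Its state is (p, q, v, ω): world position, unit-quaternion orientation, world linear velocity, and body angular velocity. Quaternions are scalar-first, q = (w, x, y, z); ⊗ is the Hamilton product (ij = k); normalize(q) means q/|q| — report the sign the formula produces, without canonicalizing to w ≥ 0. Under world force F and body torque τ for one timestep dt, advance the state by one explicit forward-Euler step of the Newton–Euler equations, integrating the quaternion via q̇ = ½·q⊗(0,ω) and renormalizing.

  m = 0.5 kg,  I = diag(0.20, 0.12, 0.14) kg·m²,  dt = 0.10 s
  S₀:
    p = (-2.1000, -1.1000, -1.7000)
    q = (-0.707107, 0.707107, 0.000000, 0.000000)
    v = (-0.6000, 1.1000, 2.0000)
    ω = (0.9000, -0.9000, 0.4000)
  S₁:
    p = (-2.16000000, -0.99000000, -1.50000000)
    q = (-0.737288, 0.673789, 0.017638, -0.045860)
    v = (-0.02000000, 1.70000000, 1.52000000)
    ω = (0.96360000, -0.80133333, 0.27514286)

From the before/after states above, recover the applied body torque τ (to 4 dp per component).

rate change Δω = (0.06360000, 0.09866667, -0.12485714)
applied torque τ = (0.1200, 0.1400, -0.1100)

τ = (0.1200, 0.1400, -0.1100)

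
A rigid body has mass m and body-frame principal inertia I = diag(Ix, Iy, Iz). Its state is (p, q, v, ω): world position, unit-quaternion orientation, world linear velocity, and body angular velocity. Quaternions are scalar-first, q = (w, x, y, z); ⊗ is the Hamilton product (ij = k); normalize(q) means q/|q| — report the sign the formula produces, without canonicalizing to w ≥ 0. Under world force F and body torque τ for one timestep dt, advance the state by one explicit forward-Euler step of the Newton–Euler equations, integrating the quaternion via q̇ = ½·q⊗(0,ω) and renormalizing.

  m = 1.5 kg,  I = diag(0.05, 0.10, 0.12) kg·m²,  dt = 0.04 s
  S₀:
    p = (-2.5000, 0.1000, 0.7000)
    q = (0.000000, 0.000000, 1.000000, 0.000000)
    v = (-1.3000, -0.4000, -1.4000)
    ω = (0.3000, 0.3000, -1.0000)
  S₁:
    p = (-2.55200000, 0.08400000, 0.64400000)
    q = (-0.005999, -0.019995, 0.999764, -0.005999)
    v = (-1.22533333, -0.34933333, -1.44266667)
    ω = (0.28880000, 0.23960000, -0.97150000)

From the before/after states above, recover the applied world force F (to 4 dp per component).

velocity change Δv = (0.07466667, 0.05066667, -0.04266667)
applied force F = (2.8000, 1.9000, -1.6000)

F = (2.8000, 1.9000, -1.6000)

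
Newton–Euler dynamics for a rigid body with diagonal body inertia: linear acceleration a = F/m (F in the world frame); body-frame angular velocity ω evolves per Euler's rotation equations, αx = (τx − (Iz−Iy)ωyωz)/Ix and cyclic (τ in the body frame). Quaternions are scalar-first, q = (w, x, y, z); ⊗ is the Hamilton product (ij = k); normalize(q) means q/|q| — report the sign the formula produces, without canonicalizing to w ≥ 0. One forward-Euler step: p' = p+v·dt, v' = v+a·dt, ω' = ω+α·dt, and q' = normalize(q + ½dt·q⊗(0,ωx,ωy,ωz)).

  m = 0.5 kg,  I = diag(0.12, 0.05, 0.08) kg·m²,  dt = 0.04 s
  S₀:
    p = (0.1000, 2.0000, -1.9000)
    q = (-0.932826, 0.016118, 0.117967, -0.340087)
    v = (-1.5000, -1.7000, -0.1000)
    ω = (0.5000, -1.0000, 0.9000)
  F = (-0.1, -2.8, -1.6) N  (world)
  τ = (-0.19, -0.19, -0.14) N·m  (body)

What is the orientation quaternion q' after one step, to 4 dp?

q' = (-0.9241, 0.0021, 0.1329, -0.3582)

Hamilton product q⊗(0,ω) = (0.4159863, -0.7003297, 0.7482763, -0.9146449)
updated quaternion q' = (-0.9241, 0.0021, 0.1329, -0.3582)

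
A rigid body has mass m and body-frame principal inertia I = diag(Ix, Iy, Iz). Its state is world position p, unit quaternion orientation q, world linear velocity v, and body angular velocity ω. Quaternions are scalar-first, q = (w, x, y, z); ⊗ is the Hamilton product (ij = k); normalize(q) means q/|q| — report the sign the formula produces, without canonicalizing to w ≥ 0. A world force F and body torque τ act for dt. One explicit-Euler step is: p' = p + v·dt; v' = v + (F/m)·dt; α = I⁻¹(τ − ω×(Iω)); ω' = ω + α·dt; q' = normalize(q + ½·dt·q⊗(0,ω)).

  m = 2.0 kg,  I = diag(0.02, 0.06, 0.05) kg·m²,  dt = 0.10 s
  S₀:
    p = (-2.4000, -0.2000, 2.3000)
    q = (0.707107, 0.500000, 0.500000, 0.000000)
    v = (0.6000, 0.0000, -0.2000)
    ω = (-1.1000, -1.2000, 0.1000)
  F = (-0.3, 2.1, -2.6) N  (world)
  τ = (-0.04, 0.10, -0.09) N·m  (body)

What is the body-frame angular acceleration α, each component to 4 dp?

precession coupling ω×(Iω) = (0.0012, 0.0033, 0.0528)
(τ − ω×Iω)/I = (-2.0600, 1.6117, -2.8560)

α = (-2.0600, 1.6117, -2.8560)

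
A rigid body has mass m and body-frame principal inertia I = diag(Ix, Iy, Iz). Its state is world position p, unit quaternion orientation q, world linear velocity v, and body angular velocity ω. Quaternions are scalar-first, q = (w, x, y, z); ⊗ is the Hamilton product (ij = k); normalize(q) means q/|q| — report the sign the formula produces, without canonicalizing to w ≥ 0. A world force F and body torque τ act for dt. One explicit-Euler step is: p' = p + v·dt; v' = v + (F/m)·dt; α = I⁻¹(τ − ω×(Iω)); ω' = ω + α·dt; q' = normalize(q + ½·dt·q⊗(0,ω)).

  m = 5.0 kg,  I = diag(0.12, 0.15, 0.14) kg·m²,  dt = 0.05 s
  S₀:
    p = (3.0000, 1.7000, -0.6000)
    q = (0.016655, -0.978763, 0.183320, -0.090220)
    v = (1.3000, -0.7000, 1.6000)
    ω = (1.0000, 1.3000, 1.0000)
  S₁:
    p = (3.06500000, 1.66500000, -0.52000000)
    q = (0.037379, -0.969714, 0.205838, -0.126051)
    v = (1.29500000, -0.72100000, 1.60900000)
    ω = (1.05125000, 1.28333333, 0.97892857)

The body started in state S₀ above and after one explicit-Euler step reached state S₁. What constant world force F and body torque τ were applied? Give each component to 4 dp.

rate change Δω = (0.05125000, -0.01666667, -0.02107143)
ω₀×(Iω₀) = (-0.0130, -0.0200, 0.0390)
τ = I·(Δω/dt) + ω₀×(Iω₀) = (0.1100, -0.0700, -0.0200)
Δv = v₁−v₀ = (-0.00500000, -0.02100000, 0.00900000)
m·(v₁−v₀)/dt = (-0.5000, -2.1000, 0.9000)

F = (-0.5000, -2.1000, 0.9000)
τ = (0.1100, -0.0700, -0.0200)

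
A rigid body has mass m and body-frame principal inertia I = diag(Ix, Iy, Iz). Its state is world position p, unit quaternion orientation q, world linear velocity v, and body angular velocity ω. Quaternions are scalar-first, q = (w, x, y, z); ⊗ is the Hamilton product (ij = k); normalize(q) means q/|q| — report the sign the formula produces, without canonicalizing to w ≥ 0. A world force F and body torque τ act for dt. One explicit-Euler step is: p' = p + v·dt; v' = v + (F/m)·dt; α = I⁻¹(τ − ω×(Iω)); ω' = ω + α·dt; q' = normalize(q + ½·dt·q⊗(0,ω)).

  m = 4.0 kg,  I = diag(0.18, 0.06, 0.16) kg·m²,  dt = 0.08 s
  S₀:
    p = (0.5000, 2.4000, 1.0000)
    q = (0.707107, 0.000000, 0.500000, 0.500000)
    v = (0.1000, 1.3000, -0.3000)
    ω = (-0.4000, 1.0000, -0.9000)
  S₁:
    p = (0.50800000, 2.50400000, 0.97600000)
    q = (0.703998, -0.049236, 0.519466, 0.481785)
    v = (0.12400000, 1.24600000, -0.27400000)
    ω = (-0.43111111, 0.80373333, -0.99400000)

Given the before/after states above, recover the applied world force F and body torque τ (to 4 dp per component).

F = (1.2000, -2.7000, 1.3000)
τ = (-0.1600, -0.1400, -0.1400)

v₁ − v₀ = (0.02400000, -0.05400000, 0.02600000)
applied force F = (1.2000, -2.7000, 1.3000)
ω₁ − ω₀ = (-0.03111111, -0.19626667, -0.09400000)
τ = I·(Δω/dt) + ω₀×(Iω₀) = (-0.1600, -0.1400, -0.1400)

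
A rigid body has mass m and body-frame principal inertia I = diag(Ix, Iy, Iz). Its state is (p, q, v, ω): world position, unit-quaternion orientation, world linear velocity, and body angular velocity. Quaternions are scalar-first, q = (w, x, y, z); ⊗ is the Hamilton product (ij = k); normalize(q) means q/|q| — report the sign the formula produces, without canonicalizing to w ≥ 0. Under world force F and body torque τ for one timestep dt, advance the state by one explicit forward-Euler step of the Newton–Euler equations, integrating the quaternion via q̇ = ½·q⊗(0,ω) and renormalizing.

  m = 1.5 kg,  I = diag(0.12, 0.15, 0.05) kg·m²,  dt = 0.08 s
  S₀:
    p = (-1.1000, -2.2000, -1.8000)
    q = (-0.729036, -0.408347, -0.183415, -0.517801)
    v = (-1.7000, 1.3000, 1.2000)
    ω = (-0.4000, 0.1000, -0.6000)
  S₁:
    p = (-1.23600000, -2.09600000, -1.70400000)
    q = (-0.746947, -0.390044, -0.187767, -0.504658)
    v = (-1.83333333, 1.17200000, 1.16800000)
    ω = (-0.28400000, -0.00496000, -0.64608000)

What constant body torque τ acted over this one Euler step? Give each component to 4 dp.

ω₁ − ω₀ = (0.11600000, -0.10496000, -0.04608000)
precession coupling = (0.0060, 0.0168, -0.0012)
applied torque τ = (0.1800, -0.1800, -0.0300)

τ = (0.1800, -0.1800, -0.0300)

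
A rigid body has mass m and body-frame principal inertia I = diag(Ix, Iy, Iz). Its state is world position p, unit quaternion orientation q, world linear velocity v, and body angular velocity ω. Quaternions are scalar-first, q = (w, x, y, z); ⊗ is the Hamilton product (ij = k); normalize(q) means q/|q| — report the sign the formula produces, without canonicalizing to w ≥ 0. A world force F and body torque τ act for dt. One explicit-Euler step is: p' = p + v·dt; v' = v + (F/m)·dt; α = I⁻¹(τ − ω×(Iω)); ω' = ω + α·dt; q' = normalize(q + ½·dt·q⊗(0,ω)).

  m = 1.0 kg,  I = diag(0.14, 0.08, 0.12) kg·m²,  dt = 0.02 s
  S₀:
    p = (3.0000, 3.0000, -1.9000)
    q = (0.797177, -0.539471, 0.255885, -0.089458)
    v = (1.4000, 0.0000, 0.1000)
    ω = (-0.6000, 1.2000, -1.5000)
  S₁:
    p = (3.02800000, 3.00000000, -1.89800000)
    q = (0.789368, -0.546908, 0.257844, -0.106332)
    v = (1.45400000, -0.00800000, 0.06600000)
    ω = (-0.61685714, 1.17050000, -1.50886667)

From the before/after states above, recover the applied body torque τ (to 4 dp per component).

τ = (-0.1900, -0.1000, -0.0100)

rate change Δω = (-0.01685714, -0.02950000, -0.00886667)
ω₀×(Iω₀) = (-0.0720, 0.0180, 0.0432)
I·α + gyro = (-0.1900, -0.1000, -0.0100)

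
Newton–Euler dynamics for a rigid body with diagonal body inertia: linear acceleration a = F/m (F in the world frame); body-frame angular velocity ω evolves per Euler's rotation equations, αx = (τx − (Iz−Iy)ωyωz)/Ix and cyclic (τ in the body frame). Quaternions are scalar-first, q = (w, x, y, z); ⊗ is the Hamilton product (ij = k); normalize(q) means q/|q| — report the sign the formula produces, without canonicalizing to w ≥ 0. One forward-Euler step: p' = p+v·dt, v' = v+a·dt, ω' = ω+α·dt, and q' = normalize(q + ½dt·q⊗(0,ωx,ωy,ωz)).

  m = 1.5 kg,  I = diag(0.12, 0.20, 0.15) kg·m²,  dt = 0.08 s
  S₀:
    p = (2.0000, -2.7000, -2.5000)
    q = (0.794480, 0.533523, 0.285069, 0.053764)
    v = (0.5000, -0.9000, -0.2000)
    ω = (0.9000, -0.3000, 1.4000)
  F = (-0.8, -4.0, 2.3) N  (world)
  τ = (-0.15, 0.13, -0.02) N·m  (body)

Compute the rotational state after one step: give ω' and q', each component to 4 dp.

ω' = (0.7860, -0.2329, 1.4009)
q' = (0.7739, 0.5774, 0.2470, 0.0814)

precession coupling ω×(Iω) = (0.0210, -0.0378, -0.0216)
α = I⁻¹(τ − ω×Iω) = (-1.4250, 0.8390, 0.0107)
new body rate ω' = (0.7860, -0.2329, 1.4009)
q⊗(0,ω) = (-0.4699196, 1.1302578, -0.9368886, 0.6956530)
q + ½dt·q⊗(0,ω), renormalized = (0.7739, 0.5774, 0.2470, 0.0814)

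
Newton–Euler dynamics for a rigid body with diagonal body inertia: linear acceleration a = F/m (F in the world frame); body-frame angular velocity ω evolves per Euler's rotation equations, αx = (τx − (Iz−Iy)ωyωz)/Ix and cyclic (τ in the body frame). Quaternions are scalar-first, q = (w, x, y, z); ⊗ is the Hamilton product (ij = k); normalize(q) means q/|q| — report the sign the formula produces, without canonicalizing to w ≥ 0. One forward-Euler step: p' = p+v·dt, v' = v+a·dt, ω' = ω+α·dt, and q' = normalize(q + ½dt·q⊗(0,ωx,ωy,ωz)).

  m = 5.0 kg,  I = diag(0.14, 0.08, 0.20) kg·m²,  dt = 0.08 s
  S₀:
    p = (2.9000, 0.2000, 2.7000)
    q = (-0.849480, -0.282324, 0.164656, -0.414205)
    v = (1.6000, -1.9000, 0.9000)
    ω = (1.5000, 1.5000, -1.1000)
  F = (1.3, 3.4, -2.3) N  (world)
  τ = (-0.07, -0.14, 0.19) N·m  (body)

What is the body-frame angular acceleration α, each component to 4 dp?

gyro term ω×Iω = (-0.1980, 0.0990, -0.1350)
α = I⁻¹(τ − ω×Iω) = (0.9143, -2.9875, 1.6250)

α = (0.9143, -2.9875, 1.6250)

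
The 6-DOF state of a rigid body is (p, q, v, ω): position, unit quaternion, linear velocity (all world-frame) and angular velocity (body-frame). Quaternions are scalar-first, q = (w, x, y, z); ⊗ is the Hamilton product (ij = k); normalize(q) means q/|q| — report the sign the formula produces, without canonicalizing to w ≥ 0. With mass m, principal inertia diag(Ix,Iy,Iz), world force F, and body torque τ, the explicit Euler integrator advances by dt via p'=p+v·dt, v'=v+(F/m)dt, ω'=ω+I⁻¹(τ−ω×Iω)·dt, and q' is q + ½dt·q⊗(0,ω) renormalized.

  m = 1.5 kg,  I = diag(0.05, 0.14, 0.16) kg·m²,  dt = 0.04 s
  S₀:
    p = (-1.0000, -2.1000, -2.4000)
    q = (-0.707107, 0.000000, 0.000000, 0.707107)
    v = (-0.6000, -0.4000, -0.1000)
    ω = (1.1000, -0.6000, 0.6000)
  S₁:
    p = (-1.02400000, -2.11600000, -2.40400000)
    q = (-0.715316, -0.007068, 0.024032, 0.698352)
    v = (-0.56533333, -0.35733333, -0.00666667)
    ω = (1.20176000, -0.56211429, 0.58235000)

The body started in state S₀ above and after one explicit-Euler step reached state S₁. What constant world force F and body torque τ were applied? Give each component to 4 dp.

F = (1.3000, 1.6000, 3.5000)
τ = (0.1200, 0.0600, -0.1300)

ω₁ − ω₀ = (0.10176000, 0.03788571, -0.01765000)
I·α + gyro = (0.1200, 0.0600, -0.1300)
Δv = v₁−v₀ = (0.03466667, 0.04266667, 0.09333333)
m·(v₁−v₀)/dt = (1.3000, 1.6000, 3.5000)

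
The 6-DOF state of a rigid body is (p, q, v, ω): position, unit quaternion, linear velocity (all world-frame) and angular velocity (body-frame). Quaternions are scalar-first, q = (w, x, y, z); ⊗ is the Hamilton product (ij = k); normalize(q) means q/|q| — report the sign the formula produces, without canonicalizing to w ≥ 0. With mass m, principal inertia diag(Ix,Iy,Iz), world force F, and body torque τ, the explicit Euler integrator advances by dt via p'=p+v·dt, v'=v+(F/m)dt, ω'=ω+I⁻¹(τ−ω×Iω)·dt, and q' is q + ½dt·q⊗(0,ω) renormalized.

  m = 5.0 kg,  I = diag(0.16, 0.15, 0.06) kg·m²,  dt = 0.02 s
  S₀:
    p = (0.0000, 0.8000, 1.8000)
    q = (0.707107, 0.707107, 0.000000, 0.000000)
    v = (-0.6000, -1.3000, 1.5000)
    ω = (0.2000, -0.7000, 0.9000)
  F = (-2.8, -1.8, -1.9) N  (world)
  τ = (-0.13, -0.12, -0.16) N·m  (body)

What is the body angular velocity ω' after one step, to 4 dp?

gyro term ω×Iω = (0.0567, 0.0180, 0.0014)
α = I⁻¹(τ − ω×Iω) = (-1.1669, -0.9200, -2.6900)
new body rate ω' = (0.1767, -0.7184, 0.8462)

ω' = (0.1767, -0.7184, 0.8462)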